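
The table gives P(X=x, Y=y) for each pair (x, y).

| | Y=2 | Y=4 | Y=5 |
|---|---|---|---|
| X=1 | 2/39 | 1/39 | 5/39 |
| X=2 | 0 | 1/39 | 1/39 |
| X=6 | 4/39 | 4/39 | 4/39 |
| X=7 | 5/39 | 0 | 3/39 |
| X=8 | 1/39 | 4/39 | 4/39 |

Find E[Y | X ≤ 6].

P(X ≤ 6) = 22/39.
Σ Y·P over the event = 2·(2/39) + 4·(1/39) + 5·(5/39) + 4·(1/39) + 5·(1/39) + 2·(4/39) + 4·(4/39) + 5·(4/39) = 86/39.
E[Y | X ≤ 6] = (86/39) / (22/39) = 43/11.

43/11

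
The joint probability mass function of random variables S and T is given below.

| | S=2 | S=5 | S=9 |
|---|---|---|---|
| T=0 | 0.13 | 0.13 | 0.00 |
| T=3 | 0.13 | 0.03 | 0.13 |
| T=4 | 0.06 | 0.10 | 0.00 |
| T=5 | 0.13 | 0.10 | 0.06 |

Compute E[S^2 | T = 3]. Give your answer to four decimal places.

P(T = 3) = 0.29.
Summing S^2·P(S=x,T=y) over the conditioning event gives 11.80.
E[S^2 | T = 3] = (11.80) / (0.29) = 40.6897.

40.6897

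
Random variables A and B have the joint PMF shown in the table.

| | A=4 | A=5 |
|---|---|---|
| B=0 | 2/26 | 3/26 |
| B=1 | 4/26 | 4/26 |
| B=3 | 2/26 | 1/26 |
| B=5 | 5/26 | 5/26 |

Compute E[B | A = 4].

P(A = 4) = 1/2.
Σ B·P over the event = 0·(2/26) + 1·(4/26) + 3·(2/26) + 5·(5/26) = 35/26.
E[B | A = 4] = (35/26) / (1/2) = 35/13.

35/13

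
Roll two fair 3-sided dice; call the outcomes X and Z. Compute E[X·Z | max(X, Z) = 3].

Outcomes with max(X, Z) = 3: (1,3), (2,3), (3,1), (3,2), (3,3), each with probability 1/9.
E[X·Z | max(X, Z) = 3] = (3 + 6 + 3 + 6 + 9) / 5 = 27/5.

27/5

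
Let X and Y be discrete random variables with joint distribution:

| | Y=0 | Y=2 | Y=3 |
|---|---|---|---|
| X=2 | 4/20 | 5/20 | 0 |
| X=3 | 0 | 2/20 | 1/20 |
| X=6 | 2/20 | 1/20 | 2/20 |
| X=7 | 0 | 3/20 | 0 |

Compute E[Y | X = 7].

P(X = 7) = 3/20.
Σ Y·P over the event = 2·(3/20) = 3/10.
E[Y | X = 7] = (3/10) / (3/20) = 2.

2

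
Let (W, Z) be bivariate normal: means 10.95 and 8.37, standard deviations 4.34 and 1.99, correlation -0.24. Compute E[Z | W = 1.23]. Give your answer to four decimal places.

9.4396

The regression of Z on W has slope ρ·σ_Z/σ_W and passes through (μ_W, μ_Z).
E[Z | W=1.23] = 8.37 + (-0.24)·(1.99/4.34)·(1.23 − (10.95)) = 8.37 + (-0.110046)·(-9.72) = 9.4396.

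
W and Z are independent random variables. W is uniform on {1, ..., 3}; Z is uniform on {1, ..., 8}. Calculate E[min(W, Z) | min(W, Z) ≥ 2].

17/7

P(min(W, Z) ≥ 2) = 7/12.
Summing min(W,Z)·P(x,y) over outcomes with min(W, Z) ≥ 2 gives 17/12.
E[min(W, Z) | min(W, Z) ≥ 2] = (17/12) / (7/12) = 17/7.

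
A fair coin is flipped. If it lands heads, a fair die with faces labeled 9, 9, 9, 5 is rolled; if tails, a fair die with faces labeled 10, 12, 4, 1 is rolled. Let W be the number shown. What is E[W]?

59/8

E[W | heads] = (9+9+9+5)/4 = 8.
E[W | tails] = (10+12+4+1)/4 = 27/4.
By the law of total expectation,
E[W] = (1/2)·(8) + (1/2)·(27/4) = 59/8.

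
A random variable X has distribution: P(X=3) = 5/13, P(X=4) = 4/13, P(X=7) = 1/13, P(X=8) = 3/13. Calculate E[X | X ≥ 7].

31/4

P(X ≥ 7) = 4/13.
Σ over the event: 7·1/13 + 8·3/13 = 31/13.
E[X | X ≥ 7] = (31/13) / (4/13) = 31/4.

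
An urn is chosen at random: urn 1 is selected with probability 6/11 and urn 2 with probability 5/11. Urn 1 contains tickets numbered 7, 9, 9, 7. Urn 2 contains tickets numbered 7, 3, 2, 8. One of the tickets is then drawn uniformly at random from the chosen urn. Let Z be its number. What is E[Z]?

E[Z | urn 1] = (7+9+9+7)/4 = 8.
E[Z | urn 2] = (7+3+2+8)/4 = 5.
E[Z] = (6/11)·(8) + (5/11)·(5) = 73/11.

73/11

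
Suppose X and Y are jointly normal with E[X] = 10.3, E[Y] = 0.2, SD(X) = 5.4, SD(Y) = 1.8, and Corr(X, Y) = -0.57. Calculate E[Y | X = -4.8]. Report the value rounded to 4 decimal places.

3.0690

The regression of Y on X has slope ρ·σ_Y/σ_X and passes through (μ_X, μ_Y).
E[Y | X=-4.8] = 0.2 + (-0.57)·(1.8/5.4)·(-4.8 − (10.3)) = 0.2 + (-0.19)·(-15.1) = 3.0690.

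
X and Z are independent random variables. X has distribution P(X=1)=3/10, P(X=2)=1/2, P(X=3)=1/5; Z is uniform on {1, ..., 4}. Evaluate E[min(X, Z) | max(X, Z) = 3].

25/14

P(max(X, Z) = 3) = 7/20.
Summing min(X,Z)·P(x,y) over outcomes with max(X, Z) = 3 gives 5/8.
E[min(X, Z) | max(X, Z) = 3] = (5/8) / (7/20) = 25/14.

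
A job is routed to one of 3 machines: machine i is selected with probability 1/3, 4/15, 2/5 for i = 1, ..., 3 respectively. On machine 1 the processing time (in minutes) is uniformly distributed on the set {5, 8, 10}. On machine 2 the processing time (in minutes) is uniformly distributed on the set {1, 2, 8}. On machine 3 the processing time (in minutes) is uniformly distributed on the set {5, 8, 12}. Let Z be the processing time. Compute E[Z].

103/15

E[Z | machine 1] = (5+8+10)/3 = 23/3.
E[Z | machine 2] = (1+2+8)/3 = 11/3.
E[Z | machine 3] = (5+8+12)/3 = 25/3.
E[Z] = (1/3)·(23/3) + (4/15)·(11/3) + (2/5)·(25/3) = 103/15.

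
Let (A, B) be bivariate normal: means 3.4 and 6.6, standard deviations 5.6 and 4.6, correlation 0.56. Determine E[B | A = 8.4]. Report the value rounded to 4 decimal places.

8.9000

For a bivariate normal, E[B | A=x] = μ_B + ρ·(σ_B/σ_A)·(x − μ_A).
E[B | A=8.4] = 6.6 + (0.56)·(4.6/5.6)·(8.4 − (3.4)) = 6.6 + (0.46)·(5) = 8.9000.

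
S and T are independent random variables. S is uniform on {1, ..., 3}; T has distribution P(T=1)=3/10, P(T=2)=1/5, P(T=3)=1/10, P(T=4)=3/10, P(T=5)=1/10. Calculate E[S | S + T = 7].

11/4

P(S + T = 7) = 2/15.
Summing S·P(x,y) over outcomes with S + T = 7 gives 11/30.
E[S | S + T = 7] = (11/30) / (2/15) = 11/4.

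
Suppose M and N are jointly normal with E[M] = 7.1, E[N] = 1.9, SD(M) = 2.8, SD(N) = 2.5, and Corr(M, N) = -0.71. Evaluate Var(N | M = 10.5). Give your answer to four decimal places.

For a bivariate normal, Var(N | M=x) = σ_N²(1 − ρ²).
Var(N | M=10.5) = (2.5)²·(1 − (-0.71)²) = 6.25·0.4959 = 3.0994.

3.0994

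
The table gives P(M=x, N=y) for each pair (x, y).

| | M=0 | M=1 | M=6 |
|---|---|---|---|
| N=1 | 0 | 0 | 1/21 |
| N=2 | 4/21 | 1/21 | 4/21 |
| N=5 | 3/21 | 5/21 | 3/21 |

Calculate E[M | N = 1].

P(N = 1) = 1/21.
Σ M·P over the event = 6·(1/21) = 2/7.
E[M | N = 1] = (2/7) / (1/21) = 6.

6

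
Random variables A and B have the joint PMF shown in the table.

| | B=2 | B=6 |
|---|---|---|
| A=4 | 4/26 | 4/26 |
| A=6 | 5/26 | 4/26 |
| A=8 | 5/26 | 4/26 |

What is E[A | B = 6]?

6

P(B = 6) = 6/13.
Σ A·P over the event = 4·(4/26) + 6·(4/26) + 8·(4/26) = 36/13.
E[A | B = 6] = (36/13) / (6/13) = 6.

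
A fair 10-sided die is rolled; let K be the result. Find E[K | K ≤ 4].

Given K ≤ 4, K is equally likely to be any of {1, 2, 3, 4}.
E[K | K ≤ 4] = (1 + 2 + 3 + 4) / 4 = 5/2.

5/2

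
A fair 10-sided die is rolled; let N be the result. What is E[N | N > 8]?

19/2

Given N > 8, N is equally likely to be any of {9, 10}.
E[N | N > 8] = (9 + 10) / 2 = 19/2.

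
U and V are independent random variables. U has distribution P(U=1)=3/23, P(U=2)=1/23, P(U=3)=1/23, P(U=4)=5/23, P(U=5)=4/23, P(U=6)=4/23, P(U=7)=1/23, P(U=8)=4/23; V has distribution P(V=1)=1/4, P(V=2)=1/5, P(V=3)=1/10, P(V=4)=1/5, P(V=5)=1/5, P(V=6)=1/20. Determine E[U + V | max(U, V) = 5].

P(max(U, V) = 5) = 29/115.
Summing (U+V)·P(x,y) over outcomes with max(U, V) = 5 gives 228/115.
E[U + V | max(U, V) = 5] = (228/115) / (29/115) = 228/29.

228/29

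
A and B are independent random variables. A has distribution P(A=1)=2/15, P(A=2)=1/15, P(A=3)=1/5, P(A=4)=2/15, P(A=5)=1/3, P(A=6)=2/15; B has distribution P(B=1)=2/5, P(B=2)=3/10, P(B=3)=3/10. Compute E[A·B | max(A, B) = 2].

32/13

P(max(A, B) = 2) = 13/150.
Summing AB·P(x,y) over outcomes with max(A, B) = 2 gives 16/75.
E[A·B | max(A, B) = 2] = (16/75) / (13/150) = 32/13.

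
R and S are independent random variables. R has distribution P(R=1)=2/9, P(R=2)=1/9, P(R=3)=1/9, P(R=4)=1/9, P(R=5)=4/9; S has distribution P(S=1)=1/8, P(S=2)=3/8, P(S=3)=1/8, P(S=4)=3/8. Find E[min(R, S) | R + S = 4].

3/2

P(R + S = 4) = 1/12.
Summing min(R,S)·P(x,y) over outcomes with R + S = 4 gives 1/8.
E[min(R, S) | R + S = 4] = (1/8) / (1/12) = 3/2.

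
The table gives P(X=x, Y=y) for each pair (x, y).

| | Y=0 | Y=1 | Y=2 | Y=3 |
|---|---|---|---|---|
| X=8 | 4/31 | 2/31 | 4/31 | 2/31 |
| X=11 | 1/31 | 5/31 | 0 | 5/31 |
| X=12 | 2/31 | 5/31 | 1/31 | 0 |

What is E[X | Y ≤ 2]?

P(Y ≤ 2) = 24/31.
Σ X·P over the event = 8·(4/31) + 8·(2/31) + 8·(4/31) + 11·(1/31) + 11·(5/31) + 12·(2/31) + 12·(5/31) + 12·(1/31) = 242/31.
E[X | Y ≤ 2] = (242/31) / (24/31) = 121/12.

121/12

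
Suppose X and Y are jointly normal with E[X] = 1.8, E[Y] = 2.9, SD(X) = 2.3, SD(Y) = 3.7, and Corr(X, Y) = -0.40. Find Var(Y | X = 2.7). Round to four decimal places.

11.4996

Var(Y | X=x) = (1 − ρ²)·σ_Y².
Var(Y | X=2.7) = (3.7)²·(1 − (-0.40)²) = 13.69·0.84 = 11.4996.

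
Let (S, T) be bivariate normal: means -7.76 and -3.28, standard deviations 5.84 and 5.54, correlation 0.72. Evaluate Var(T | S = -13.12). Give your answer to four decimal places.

The conditional variance in a bivariate normal is σ_T²(1 − ρ²), independent of x.
Var(T | S=-13.12) = (5.54)²·(1 − (0.72)²) = 30.6916·0.4816 = 14.7811.

14.7811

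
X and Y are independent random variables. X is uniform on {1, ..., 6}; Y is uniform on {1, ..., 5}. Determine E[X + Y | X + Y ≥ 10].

31/3

P(X + Y ≥ 10) = 1/10.
Summing (X+Y)·P(x,y) over outcomes with X + Y ≥ 10 gives 31/30.
E[X + Y | X + Y ≥ 10] = (31/30) / (1/10) = 31/3.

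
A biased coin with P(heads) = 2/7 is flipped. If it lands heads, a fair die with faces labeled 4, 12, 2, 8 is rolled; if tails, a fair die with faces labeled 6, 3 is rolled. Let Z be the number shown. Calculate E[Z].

E[Z | heads] = (4+12+2+8)/4 = 13/2.
E[Z | tails] = (6+3)/2 = 9/2.
E[Z] = (2/7)·(13/2) + (5/7)·(9/2) = 71/14.

71/14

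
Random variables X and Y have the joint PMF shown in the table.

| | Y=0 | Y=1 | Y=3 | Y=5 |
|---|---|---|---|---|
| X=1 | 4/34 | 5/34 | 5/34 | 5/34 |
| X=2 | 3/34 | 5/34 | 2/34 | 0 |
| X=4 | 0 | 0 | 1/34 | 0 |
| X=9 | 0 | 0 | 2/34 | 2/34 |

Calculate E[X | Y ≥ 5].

P(Y ≥ 5) = 7/34.
Σ X·P over the event = 1·(5/34) + 9·(2/34) = 23/34.
E[X | Y ≥ 5] = (23/34) / (7/34) = 23/7.

23/7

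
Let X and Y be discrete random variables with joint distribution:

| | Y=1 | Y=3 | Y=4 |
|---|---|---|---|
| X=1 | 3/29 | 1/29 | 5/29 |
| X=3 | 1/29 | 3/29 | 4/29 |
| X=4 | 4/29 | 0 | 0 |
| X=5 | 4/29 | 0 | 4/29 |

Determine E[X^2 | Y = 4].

141/13

P(Y = 4) = 13/29.
Σ X^2·P over the event = 1·(5/29) + 9·(4/29) + 25·(4/29) = 141/29.
E[X^2 | Y = 4] = (141/29) / (13/29) = 141/13.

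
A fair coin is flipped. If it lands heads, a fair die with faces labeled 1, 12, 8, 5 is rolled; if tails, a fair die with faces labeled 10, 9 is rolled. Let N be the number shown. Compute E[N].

8

E[N | heads] = (1+12+8+5)/4 = 13/2.
E[N | tails] = (10+9)/2 = 19/2.
E[N] = (1/2)·(13/2) + (1/2)·(19/2) = 8.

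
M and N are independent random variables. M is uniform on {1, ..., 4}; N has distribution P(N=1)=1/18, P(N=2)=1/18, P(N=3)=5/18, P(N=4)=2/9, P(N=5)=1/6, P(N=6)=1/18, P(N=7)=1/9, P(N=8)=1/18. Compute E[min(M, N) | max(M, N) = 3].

33/17

P(max(M, N) = 3) = 17/72.
Summing min(M,N)·P(x,y) over outcomes with max(M, N) = 3 gives 11/24.
E[min(M, N) | max(M, N) = 3] = (11/24) / (17/72) = 33/17.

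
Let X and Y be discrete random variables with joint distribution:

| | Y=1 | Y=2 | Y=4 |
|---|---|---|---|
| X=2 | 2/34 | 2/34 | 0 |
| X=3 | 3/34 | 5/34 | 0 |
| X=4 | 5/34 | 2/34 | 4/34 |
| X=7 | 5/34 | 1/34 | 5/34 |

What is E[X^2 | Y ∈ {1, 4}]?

P(Y ∈ {1, 4}) = 12/17.
Σ X^2·P over the event = 4·(2/34) + 9·(3/34) + 16·(5/34) + 16·(4/34) + 49·(5/34) + 49·(5/34) = 669/34.
E[X^2 | Y ∈ {1, 4}] = (669/34) / (12/17) = 223/8.

223/8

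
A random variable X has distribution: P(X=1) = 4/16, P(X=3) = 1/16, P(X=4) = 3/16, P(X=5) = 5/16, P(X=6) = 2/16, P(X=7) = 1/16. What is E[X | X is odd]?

P(X is odd) = 11/16.
Σ over the event: 1·1/4 + 3·1/16 + 5·5/16 + 7·1/16 = 39/16.
E[X | X is odd] = (39/16) / (11/16) = 39/11.

39/11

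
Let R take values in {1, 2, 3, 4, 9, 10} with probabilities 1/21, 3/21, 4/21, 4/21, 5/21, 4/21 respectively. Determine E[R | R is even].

62/11

P(R is even) = 11/21.
Σ over the event: 2·1/7 + 4·4/21 + 10·4/21 = 62/21.
E[R | R is even] = (62/21) / (11/21) = 62/11.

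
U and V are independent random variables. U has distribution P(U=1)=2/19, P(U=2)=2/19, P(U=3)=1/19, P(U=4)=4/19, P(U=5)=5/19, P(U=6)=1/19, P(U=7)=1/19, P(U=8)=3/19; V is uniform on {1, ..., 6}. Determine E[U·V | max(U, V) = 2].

P(max(U, V) = 2) = 1/19.
Summing UV·P(x,y) over outcomes with max(U, V) = 2 gives 8/57.
E[U·V | max(U, V) = 2] = (8/57) / (1/19) = 8/3.

8/3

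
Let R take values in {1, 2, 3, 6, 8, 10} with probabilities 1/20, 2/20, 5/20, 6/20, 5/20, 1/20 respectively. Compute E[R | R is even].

45/7

P(R is even) = 7/10.
Σ over the event: 2·1/10 + 6·3/10 + 8·1/4 + 10·1/20 = 9/2.
E[R | R is even] = (9/2) / (7/10) = 45/7.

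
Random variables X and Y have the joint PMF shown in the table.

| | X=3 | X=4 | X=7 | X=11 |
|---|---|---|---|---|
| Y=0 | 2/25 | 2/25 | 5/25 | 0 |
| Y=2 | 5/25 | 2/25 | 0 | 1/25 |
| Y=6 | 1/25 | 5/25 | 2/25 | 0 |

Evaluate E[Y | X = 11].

2

P(X = 11) = 1/25.
Summing Y·P(X=x,Y=y) over the conditioning event gives 2/25.
E[Y | X = 11] = (2/25) / (1/25) = 2.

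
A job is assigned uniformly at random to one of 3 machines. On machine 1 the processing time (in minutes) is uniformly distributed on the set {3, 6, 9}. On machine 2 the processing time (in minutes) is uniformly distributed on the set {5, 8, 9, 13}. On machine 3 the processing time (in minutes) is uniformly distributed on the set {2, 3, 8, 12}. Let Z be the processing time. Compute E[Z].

E[Z | machine 1] = (3+6+9)/3 = 6.
E[Z | machine 2] = (5+8+9+13)/4 = 35/4.
E[Z | machine 3] = (2+3+8+12)/4 = 25/4.
By the law of total expectation,
E[Z] = (1/3)·(6) + (1/3)·(35/4) + (1/3)·(25/4) = 7.

7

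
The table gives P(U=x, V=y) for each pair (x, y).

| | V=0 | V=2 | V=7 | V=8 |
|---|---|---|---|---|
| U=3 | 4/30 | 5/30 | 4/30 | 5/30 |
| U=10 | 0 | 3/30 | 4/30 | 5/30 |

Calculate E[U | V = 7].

13/2

P(V = 7) = 4/15.
Σ U·P over the event = 3·(4/30) + 10·(4/30) = 26/15.
E[U | V = 7] = (26/15) / (4/15) = 13/2.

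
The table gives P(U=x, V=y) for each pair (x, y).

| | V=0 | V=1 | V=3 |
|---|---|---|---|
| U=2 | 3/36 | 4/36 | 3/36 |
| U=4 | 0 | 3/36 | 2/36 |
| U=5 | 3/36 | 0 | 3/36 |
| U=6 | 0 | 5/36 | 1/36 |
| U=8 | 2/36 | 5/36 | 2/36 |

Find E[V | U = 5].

P(U = 5) = 1/6.
Σ V·P over the event = 0·(3/36) + 3·(3/36) = 1/4.
E[V | U = 5] = (1/4) / (1/6) = 3/2.

3/2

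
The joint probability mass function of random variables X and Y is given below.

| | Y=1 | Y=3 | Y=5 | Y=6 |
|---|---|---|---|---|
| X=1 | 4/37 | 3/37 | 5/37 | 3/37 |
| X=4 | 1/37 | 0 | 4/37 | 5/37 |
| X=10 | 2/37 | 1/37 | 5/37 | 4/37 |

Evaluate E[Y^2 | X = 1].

88/5

P(X = 1) = 15/37.
Summing Y^2·P(X=x,Y=y) over the conditioning event gives 264/37.
E[Y^2 | X = 1] = (264/37) / (15/37) = 88/5.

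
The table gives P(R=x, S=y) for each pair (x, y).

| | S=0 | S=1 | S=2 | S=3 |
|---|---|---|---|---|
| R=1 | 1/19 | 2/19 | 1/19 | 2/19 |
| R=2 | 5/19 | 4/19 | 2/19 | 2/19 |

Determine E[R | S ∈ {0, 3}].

17/10

P(S ∈ {0, 3}) = 10/19.
Σ R·P over the event = 1·(1/19) + 1·(2/19) + 2·(5/19) + 2·(2/19) = 17/19.
E[R | S ∈ {0, 3}] = (17/19) / (10/19) = 17/10.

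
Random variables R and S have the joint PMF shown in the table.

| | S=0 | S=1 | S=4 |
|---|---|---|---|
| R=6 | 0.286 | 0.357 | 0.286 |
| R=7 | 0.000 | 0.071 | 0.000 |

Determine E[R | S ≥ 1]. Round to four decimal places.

P(S ≥ 1) = 0.714.
Summing R·P(R=x,S=y) over the conditioning event gives 4.355.
E[R | S ≥ 1] = (4.355) / (0.714) = 6.0994.

6.0994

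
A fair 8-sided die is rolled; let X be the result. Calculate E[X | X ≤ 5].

3

Given X ≤ 5, X is equally likely to be any of {1, 2, 3, 4, 5}.
E[X | X ≤ 5] = (1 + 2 + 3 + 4 + 5) / 5 = 3.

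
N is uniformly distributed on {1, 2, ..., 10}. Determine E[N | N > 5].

Given N > 5, N is equally likely to be any of {6, 7, 8, 9, 10}.
E[N | N > 5] = (6 + 7 + 8 + 9 + 10) / 5 = 8.

8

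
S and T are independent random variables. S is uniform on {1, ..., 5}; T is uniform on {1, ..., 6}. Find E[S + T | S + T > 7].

Outcomes with S + T > 7: (2,6), (3,5), (3,6), (4,4), (4,5), (4,6), (5,3), (5,4), (5,5), (5,6), each with probability 1/30.
E[S + T | S + T > 7] = (8 + 8 + 9 + 8 + 9 + 10 + 8 + 9 + 10 + 11) / 10 = 9.

9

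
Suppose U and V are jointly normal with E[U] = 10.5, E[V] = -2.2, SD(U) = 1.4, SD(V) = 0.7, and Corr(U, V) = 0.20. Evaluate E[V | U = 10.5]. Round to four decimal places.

For a bivariate normal, E[V | U=x] = μ_V + ρ·(σ_V/σ_U)·(x − μ_U).
E[V | U=10.5] = -2.2 + (0.20)·(0.7/1.4)·(10.5 − (10.5)) = -2.2 + (0.1)·(0) = -2.2000.

-2.2000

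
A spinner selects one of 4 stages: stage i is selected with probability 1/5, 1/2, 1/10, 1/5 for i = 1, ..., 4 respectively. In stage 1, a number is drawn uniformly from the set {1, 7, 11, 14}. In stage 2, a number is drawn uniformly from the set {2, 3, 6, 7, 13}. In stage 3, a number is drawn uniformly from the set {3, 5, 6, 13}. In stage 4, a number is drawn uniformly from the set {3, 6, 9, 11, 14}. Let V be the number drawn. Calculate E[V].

1429/200

E[V | stage 1] = (1+7+11+14)/4 = 33/4.
E[V | stage 2] = (2+3+6+7+13)/5 = 31/5.
E[V | stage 3] = (3+5+6+13)/4 = 27/4.
E[V | stage 4] = (3+6+9+11+14)/5 = 43/5.
By the law of total expectation,
E[V] = (1/5)·(33/4) + (1/2)·(31/5) + (1/10)·(27/4) + (1/5)·(43/5) = 1429/200.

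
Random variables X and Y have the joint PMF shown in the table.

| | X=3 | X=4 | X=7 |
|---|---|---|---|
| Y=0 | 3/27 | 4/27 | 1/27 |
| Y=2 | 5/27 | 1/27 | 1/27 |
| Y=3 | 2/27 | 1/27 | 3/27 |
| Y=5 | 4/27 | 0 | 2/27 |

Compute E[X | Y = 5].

13/3

P(Y = 5) = 2/9.
Σ X·P over the event = 3·(4/27) + 7·(2/27) = 26/27.
E[X | Y = 5] = (26/27) / (2/9) = 13/3.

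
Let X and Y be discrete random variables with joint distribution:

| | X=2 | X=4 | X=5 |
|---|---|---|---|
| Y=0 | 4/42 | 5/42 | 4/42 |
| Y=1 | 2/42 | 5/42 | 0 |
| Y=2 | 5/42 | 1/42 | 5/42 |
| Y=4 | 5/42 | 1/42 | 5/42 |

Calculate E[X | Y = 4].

P(Y = 4) = 11/42.
Σ X·P over the event = 2·(5/42) + 4·(1/42) + 5·(5/42) = 13/14.
E[X | Y = 4] = (13/14) / (11/42) = 39/11.

39/11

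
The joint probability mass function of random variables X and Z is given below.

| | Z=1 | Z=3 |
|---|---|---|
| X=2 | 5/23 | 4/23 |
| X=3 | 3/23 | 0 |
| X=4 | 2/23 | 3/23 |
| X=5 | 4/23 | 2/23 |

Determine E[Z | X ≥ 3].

12/7

P(X ≥ 3) = 14/23.
Σ Z·P over the event = 1·(3/23) + 1·(2/23) + 3·(3/23) + 1·(4/23) + 3·(2/23) = 24/23.
E[Z | X ≥ 3] = (24/23) / (14/23) = 12/7.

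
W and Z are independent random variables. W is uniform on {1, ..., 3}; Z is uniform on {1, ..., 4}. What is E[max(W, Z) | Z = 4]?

Outcomes with Z = 4: (1,4), (2,4), (3,4), each with probability 1/12.
E[max(W, Z) | Z = 4] = (4 + 4 + 4) / 3 = 4.

4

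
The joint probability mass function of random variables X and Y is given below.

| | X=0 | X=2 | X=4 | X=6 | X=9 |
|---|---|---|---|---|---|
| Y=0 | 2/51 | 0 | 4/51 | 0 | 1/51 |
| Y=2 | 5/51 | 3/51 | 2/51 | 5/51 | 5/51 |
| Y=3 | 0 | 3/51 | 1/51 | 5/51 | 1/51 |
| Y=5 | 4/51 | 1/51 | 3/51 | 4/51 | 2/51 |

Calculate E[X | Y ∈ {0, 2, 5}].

170/41

P(Y ∈ {0, 2, 5}) = 41/51.
Summing X·P(X=x,Y=y) over the conditioning event gives 10/3.
E[X | Y ∈ {0, 2, 5}] = (10/3) / (41/51) = 170/41.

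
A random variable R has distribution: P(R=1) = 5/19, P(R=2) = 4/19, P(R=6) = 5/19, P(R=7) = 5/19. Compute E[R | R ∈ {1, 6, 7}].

14/3

P(R ∈ {1, 6, 7}) = 15/19.
Σ over the event: 1·5/19 + 6·5/19 + 7·5/19 = 70/19.
E[R | R ∈ {1, 6, 7}] = (70/19) / (15/19) = 14/3.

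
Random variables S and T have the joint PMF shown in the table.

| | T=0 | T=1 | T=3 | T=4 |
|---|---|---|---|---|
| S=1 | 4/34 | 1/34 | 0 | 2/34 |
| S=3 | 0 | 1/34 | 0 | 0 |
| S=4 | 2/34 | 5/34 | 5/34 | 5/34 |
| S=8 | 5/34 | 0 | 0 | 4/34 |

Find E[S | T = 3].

P(T = 3) = 5/34.
Σ S·P over the event = 4·(5/34) = 10/17.
E[S | T = 3] = (10/17) / (5/34) = 4.

4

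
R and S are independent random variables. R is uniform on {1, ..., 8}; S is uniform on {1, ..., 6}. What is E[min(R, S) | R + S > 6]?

37/11

P(R + S > 6) = 11/16.
Summing min(R,S)·P(x,y) over outcomes with R + S > 6 gives 37/16.
E[min(R, S) | R + S > 6] = (37/16) / (11/16) = 37/11.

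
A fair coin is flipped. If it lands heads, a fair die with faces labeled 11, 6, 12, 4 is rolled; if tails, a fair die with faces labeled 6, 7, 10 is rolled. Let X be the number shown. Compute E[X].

191/24

E[X | heads] = (11+6+12+4)/4 = 33/4.
E[X | tails] = (6+7+10)/3 = 23/3.
By the law of total expectation,
E[X] = (1/2)·(33/4) + (1/2)·(23/3) = 191/24.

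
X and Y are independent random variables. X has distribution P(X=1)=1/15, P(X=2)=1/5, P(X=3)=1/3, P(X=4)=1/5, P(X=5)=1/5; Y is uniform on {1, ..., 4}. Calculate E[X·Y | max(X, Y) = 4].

P(max(X, Y) = 4) = 7/20.
Summing XY·P(x,y) over outcomes with max(X, Y) = 4 gives 52/15.
E[X·Y | max(X, Y) = 4] = (52/15) / (7/20) = 208/21.

208/21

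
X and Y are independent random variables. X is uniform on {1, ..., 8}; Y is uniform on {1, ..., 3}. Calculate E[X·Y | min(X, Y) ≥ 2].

P(min(X, Y) ≥ 2) = 7/12.
Summing XY·P(x,y) over outcomes with min(X, Y) ≥ 2 gives 175/24.
E[X·Y | min(X, Y) ≥ 2] = (175/24) / (7/12) = 25/2.

25/2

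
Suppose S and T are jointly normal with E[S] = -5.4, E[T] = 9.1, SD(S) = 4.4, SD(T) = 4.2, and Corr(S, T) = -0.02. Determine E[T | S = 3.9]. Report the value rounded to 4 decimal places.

8.9225

For a bivariate normal, E[T | S=x] = μ_T + ρ·(σ_T/σ_S)·(x − μ_S).
E[T | S=3.9] = 9.1 + (-0.02)·(4.2/4.4)·(3.9 − (-5.4)) = 9.1 + (-0.019091)·(9.3) = 8.9225.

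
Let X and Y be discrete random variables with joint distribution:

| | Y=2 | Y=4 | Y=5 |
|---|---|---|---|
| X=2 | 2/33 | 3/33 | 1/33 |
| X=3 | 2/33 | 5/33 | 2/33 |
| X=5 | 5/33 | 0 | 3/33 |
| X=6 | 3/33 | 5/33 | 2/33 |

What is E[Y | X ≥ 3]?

P(X ≥ 3) = 9/11.
Σ Y·P over the event = 2·(2/33) + 4·(5/33) + 5·(2/33) + 2·(5/33) + 5·(3/33) + 2·(3/33) + 4·(5/33) + 5·(2/33) = 95/33.
E[Y | X ≥ 3] = (95/33) / (9/11) = 95/27.

95/27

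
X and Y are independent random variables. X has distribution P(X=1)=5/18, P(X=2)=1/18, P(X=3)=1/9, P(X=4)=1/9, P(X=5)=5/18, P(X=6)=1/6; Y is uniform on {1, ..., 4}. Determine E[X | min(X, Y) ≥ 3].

19/4

P(min(X, Y) ≥ 3) = 1/3.
Summing X·P(x,y) over outcomes with min(X, Y) ≥ 3 gives 19/12.
E[X | min(X, Y) ≥ 3] = (19/12) / (1/3) = 19/4.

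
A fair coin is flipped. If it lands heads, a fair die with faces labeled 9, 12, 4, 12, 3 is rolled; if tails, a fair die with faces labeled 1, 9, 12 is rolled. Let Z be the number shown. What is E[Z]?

E[Z | heads] = (9+12+4+12+3)/5 = 8.
E[Z | tails] = (1+9+12)/3 = 22/3.
E[Z] = (1/2)·(8) + (1/2)·(22/3) = 23/3.

23/3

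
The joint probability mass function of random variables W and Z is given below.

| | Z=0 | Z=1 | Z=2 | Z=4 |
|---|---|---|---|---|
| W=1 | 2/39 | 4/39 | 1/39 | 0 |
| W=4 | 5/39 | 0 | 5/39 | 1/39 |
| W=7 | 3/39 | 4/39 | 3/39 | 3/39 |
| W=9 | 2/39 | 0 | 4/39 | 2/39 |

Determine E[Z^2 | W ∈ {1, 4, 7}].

108/31

P(W ∈ {1, 4, 7}) = 31/39.
Summing Z^2·P(W=x,Z=y) over the conditioning event gives 36/13.
E[Z^2 | W ∈ {1, 4, 7}] = (36/13) / (31/39) = 108/31.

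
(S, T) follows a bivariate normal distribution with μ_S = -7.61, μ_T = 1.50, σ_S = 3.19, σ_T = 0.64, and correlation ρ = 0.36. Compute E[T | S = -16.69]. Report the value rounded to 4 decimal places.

For a bivariate normal, E[T | S=x] = μ_T + ρ·(σ_T/σ_S)·(x − μ_S).
E[T | S=-16.69] = 1.50 + (0.36)·(0.64/3.19)·(-16.69 − (-7.61)) = 1.50 + (0.072226)·(-9.08) = 0.8442.

0.8442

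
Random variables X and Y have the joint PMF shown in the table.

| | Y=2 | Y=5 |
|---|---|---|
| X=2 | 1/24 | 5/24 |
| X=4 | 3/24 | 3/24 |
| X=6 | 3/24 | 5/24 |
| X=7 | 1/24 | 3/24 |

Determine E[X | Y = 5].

73/16

P(Y = 5) = 2/3.
Σ X·P over the event = 2·(5/24) + 4·(3/24) + 6·(5/24) + 7·(3/24) = 73/24.
E[X | Y = 5] = (73/24) / (2/3) = 73/16.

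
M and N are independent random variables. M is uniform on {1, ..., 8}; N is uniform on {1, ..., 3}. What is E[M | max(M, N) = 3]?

Outcomes with max(M, N) = 3: (1,3), (2,3), (3,1), (3,2), (3,3), each with probability 1/24.
E[M | max(M, N) = 3] = (1 + 2 + 3 + 3 + 3) / 5 = 12/5.

12/5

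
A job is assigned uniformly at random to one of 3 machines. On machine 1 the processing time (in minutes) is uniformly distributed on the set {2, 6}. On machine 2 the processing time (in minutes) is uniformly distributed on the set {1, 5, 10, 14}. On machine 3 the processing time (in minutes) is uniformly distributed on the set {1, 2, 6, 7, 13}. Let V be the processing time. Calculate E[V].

E[V | machine 1] = (2+6)/2 = 4.
E[V | machine 2] = (1+5+10+14)/4 = 15/2.
E[V | machine 3] = (1+2+6+7+13)/5 = 29/5.
E[V] = (1/3)·(4) + (1/3)·(15/2) + (1/3)·(29/5) = 173/30.

173/30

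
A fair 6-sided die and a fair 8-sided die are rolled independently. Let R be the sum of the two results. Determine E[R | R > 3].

P(R > 3) = 15/16.
E[R | R > 3] = (47/6) / (15/16) = 376/45.

376/45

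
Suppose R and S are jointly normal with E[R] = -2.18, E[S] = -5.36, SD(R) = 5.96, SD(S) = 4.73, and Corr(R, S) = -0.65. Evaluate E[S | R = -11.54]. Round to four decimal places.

For a bivariate normal, E[S | R=x] = μ_S + ρ·(σ_S/σ_R)·(x − μ_R).
E[S | R=-11.54] = -5.36 + (-0.65)·(4.73/5.96)·(-11.54 − (-2.18)) = -5.36 + (-0.51586)·(-9.36) = -0.5316.

-0.5316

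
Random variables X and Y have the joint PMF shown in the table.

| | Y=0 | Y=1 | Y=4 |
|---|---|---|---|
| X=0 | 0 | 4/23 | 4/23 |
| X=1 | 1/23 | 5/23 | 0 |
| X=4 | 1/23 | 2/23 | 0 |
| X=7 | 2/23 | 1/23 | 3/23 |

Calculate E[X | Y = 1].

P(Y = 1) = 12/23.
Σ X·P over the event = 0·(4/23) + 1·(5/23) + 4·(2/23) + 7·(1/23) = 20/23.
E[X | Y = 1] = (20/23) / (12/23) = 5/3.

5/3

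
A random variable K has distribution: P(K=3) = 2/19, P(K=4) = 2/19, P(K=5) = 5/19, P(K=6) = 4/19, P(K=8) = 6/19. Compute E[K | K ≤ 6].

63/13

P(K ≤ 6) = 13/19.
Σ over the event: 3·2/19 + 4·2/19 + 5·5/19 + 6·4/19 = 63/19.
E[K | K ≤ 6] = (63/19) / (13/19) = 63/13.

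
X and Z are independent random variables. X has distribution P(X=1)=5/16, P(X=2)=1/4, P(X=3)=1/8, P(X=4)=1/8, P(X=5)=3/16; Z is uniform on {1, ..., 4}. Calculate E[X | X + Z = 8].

23/5

P(X + Z = 8) = 5/64.
Summing X·P(x,y) over outcomes with X + Z = 8 gives 23/64.
E[X | X + Z = 8] = (23/64) / (5/64) = 23/5.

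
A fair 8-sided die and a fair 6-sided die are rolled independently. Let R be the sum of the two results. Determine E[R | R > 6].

314/33

P(R > 6) = 11/16.
Σ over the event: 7·1/8 + 8·1/8 + 9·1/8 + 10·5/48 + 11·1/12 + 12·1/16 + 13·1/24 + 14·1/48 = 157/24.
E[R | R > 6] = (157/24) / (11/16) = 314/33.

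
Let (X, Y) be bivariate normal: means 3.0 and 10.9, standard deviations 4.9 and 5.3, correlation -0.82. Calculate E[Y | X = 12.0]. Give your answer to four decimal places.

2.9176

E[Y | X=x] = μ_Y + ρ(σ_Y/σ_X)(x − μ_X) for jointly normal variables.
E[Y | X=12.0] = 10.9 + (-0.82)·(5.3/4.9)·(12.0 − (3.0)) = 10.9 + (-0.8869388)·(9) = 2.9176.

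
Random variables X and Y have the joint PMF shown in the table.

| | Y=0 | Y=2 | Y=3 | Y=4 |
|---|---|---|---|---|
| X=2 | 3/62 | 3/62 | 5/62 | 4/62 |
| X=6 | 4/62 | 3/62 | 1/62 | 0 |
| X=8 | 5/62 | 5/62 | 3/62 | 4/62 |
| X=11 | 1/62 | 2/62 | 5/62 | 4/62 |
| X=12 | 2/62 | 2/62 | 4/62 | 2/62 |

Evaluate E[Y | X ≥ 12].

12/5

P(X ≥ 12) = 5/31.
Σ Y·P over the event = 0·(2/62) + 2·(2/62) + 3·(4/62) + 4·(2/62) = 12/31.
E[Y | X ≥ 12] = (12/31) / (5/31) = 12/5.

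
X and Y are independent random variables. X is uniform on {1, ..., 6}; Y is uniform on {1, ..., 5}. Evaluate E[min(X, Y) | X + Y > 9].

14/3

P(X + Y > 9) = 1/10.
Summing min(X,Y)·P(x,y) over outcomes with X + Y > 9 gives 7/15.
E[min(X, Y) | X + Y > 9] = (7/15) / (1/10) = 14/3.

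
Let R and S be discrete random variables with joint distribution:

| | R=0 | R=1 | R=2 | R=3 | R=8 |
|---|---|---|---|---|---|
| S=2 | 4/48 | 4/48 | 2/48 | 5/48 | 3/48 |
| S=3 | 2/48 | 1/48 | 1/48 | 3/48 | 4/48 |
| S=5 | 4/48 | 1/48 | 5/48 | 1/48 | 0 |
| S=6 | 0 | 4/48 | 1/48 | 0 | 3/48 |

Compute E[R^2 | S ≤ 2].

83/6

P(S ≤ 2) = 3/8.
Σ R^2·P over the event = 0·(4/48) + 1·(4/48) + 4·(2/48) + 9·(5/48) + 64·(3/48) = 83/16.
E[R^2 | S ≤ 2] = (83/16) / (3/8) = 83/6.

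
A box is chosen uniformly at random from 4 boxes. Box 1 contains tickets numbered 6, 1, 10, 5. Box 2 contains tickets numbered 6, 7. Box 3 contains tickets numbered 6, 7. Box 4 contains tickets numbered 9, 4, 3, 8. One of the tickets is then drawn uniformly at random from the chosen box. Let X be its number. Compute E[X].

E[X | box 1] = (6+1+10+5)/4 = 11/2.
E[X | box 2] = (6+7)/2 = 13/2.
E[X | box 3] = (6+7)/2 = 13/2.
E[X | box 4] = (9+4+3+8)/4 = 6.
By the law of total expectation,
E[X] = (1/4)·(11/2) + (1/4)·(13/2) + (1/4)·(13/2) + (1/4)·(6) = 49/8.

49/8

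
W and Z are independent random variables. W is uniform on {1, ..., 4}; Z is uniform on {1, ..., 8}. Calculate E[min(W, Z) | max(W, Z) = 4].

16/7

P(max(W, Z) = 4) = 7/32.
Summing min(W,Z)·P(x,y) over outcomes with max(W, Z) = 4 gives 1/2.
E[min(W, Z) | max(W, Z) = 4] = (1/2) / (7/32) = 16/7.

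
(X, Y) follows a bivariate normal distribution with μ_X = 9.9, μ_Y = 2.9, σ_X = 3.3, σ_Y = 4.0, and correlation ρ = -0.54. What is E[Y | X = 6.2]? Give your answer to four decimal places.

E[Y | X=x] = μ_Y + ρ(σ_Y/σ_X)(x − μ_X) for jointly normal variables.
E[Y | X=6.2] = 2.9 + (-0.54)·(4.0/3.3)·(6.2 − (9.9)) = 2.9 + (-0.65455)·(-3.7) = 5.3218.

5.3218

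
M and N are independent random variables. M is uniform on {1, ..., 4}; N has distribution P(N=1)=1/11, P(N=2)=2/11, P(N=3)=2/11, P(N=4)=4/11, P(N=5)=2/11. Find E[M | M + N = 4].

9/5

P(M + N = 4) = 5/44.
Summing M·P(x,y) over outcomes with M + N = 4 gives 9/44.
E[M | M + N = 4] = (9/44) / (5/44) = 9/5.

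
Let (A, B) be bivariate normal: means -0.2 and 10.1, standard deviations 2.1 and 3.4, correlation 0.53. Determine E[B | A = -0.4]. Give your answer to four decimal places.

E[B | A=x] = μ_B + ρ(σ_B/σ_A)(x − μ_A) for jointly normal variables.
E[B | A=-0.4] = 10.1 + (0.53)·(3.4/2.1)·(-0.4 − (-0.2)) = 10.1 + (0.8581)·(-0.2) = 9.9284.

9.9284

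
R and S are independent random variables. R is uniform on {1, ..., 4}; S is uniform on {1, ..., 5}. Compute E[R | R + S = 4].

2

Outcomes with R + S = 4: (1,3), (2,2), (3,1), each with probability 1/20.
E[R | R + S = 4] = (1 + 2 + 3) / 3 = 2.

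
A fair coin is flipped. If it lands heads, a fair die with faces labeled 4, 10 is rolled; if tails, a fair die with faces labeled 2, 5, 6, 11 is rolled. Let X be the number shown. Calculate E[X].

E[X | heads] = (4+10)/2 = 7.
E[X | tails] = (2+5+6+11)/4 = 6.
E[X] = (1/2)·(7) + (1/2)·(6) = 13/2.

13/2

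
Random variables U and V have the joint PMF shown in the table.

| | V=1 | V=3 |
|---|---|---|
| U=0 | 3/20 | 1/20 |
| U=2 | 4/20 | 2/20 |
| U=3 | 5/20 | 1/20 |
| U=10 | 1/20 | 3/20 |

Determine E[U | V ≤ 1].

P(V ≤ 1) = 13/20.
Σ U·P over the event = 0·(3/20) + 2·(4/20) + 3·(5/20) + 10·(1/20) = 33/20.
E[U | V ≤ 1] = (33/20) / (13/20) = 33/13.

33/13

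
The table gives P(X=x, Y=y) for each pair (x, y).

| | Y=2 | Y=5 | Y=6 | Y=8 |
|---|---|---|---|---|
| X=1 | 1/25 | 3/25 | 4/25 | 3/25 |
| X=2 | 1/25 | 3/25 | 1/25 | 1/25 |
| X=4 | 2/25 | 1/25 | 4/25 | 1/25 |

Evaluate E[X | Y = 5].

13/7

P(Y = 5) = 7/25.
Σ X·P over the event = 1·(3/25) + 2·(3/25) + 4·(1/25) = 13/25.
E[X | Y = 5] = (13/25) / (7/25) = 13/7.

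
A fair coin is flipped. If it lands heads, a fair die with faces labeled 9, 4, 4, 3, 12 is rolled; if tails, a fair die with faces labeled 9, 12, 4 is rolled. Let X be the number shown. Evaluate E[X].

E[X | heads] = (9+4+4+3+12)/5 = 32/5.
E[X | tails] = (9+12+4)/3 = 25/3.
E[X] = (1/2)·(32/5) + (1/2)·(25/3) = 221/30.

221/30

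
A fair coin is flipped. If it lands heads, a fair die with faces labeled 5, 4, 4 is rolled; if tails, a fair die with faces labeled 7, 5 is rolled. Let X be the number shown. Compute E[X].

E[X | heads] = (5+4+4)/3 = 13/3.
E[X | tails] = (7+5)/2 = 6.
By the law of total expectation,
E[X] = (1/2)·(13/3) + (1/2)·(6) = 31/6.

31/6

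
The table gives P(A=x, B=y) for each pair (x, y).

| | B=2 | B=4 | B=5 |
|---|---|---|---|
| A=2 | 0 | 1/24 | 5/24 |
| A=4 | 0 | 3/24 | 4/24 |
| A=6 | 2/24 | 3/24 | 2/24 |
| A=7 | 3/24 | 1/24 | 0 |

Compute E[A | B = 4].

P(B = 4) = 1/3.
Summing A·P(A=x,B=y) over the conditioning event gives 13/8.
E[A | B = 4] = (13/8) / (1/3) = 39/8.

39/8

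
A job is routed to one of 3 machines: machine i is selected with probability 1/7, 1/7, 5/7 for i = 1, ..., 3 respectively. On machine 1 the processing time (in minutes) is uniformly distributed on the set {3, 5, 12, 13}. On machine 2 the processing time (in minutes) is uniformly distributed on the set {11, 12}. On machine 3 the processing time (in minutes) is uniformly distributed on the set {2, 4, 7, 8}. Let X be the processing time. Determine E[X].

E[X | machine 1] = (3+5+12+13)/4 = 33/4.
E[X | machine 2] = (11+12)/2 = 23/2.
E[X | machine 3] = (2+4+7+8)/4 = 21/4.
By the law of total expectation,
E[X] = (1/7)·(33/4) + (1/7)·(23/2) + (5/7)·(21/4) = 46/7.

46/7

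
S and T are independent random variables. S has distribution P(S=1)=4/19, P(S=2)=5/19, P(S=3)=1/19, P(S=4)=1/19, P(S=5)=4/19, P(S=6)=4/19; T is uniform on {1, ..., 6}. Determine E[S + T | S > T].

P(S > T) = 23/57.
Summing (S+T)·P(x,y) over outcomes with S > T gives 3.
E[S + T | S > T] = (3) / (23/57) = 171/23.

171/23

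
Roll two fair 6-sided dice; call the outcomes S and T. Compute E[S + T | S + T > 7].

28/3

P(S + T > 7) = 5/12.
Summing (S+T)·P(x,y) over outcomes with S + T > 7 gives 35/9.
E[S + T | S + T > 7] = (35/9) / (5/12) = 28/3.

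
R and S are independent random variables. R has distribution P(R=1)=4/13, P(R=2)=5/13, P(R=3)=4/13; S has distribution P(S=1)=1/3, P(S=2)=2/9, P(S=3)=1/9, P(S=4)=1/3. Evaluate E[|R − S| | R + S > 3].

3/2

P(R + S > 3) = 82/117.
Summing |R−S|·P(x,y) over outcomes with R + S > 3 gives 41/39.
E[|R − S| | R + S > 3] = (41/39) / (82/117) = 3/2.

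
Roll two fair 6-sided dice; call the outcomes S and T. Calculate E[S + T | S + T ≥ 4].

244/33

P(S + T ≥ 4) = 11/12.
Summing (S+T)·P(x,y) over outcomes with S + T ≥ 4 gives 61/9.
E[S + T | S + T ≥ 4] = (61/9) / (11/12) = 244/33.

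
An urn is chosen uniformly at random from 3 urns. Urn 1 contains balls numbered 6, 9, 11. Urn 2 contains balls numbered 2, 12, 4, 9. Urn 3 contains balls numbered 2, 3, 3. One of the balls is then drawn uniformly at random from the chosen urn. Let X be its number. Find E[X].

E[X | urn 1] = (6+9+11)/3 = 26/3.
E[X | urn 2] = (2+12+4+9)/4 = 27/4.
E[X | urn 3] = (2+3+3)/3 = 8/3.
By the law of total expectation,
E[X] = (1/3)·(26/3) + (1/3)·(27/4) + (1/3)·(8/3) = 217/36.

217/36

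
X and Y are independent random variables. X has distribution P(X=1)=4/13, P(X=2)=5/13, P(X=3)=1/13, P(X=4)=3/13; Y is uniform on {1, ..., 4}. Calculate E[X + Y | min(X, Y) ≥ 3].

P(min(X, Y) ≥ 3) = 2/13.
Summing (X+Y)·P(x,y) over outcomes with min(X, Y) ≥ 3 gives 29/26.
E[X + Y | min(X, Y) ≥ 3] = (29/26) / (2/13) = 29/4.

29/4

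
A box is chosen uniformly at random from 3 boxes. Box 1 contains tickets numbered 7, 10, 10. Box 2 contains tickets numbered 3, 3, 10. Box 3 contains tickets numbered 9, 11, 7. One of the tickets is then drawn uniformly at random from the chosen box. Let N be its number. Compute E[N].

70/9

E[N | box 1] = (7+10+10)/3 = 9.
E[N | box 2] = (3+3+10)/3 = 16/3.
E[N | box 3] = (9+11+7)/3 = 9.
By the law of total expectation,
E[N] = (1/3)·(9) + (1/3)·(16/3) + (1/3)·(9) = 70/9.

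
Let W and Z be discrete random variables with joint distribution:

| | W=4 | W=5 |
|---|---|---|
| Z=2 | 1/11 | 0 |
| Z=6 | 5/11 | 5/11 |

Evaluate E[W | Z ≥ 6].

P(Z ≥ 6) = 10/11.
Σ W·P over the event = 4·(5/11) + 5·(5/11) = 45/11.
E[W | Z ≥ 6] = (45/11) / (10/11) = 9/2.

9/2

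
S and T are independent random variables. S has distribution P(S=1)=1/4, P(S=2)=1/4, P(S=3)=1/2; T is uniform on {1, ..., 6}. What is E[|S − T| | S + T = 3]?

P(S + T = 3) = 1/12.
Summing |S−T|·P(x,y) over outcomes with S + T = 3 gives 1/12.
E[|S − T| | S + T = 3] = (1/12) / (1/12) = 1.

1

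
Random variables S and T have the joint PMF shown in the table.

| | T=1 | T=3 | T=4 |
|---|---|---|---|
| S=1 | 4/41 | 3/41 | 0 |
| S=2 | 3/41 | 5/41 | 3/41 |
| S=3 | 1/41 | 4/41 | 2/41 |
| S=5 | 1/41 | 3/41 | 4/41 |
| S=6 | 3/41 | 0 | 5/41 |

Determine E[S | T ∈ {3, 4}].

102/29

P(T ∈ {3, 4}) = 29/41.
Σ S·P over the event = 1·(3/41) + 2·(5/41) + 2·(3/41) + 3·(4/41) + 3·(2/41) + 5·(3/41) + 5·(4/41) + 6·(5/41) = 102/41.
E[S | T ∈ {3, 4}] = (102/41) / (29/41) = 102/29.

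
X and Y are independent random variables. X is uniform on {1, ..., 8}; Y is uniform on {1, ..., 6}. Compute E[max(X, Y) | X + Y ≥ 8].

173/27

P(X + Y ≥ 8) = 9/16.
Summing max(X,Y)·P(x,y) over outcomes with X + Y ≥ 8 gives 173/48.
E[max(X, Y) | X + Y ≥ 8] = (173/48) / (9/16) = 173/27.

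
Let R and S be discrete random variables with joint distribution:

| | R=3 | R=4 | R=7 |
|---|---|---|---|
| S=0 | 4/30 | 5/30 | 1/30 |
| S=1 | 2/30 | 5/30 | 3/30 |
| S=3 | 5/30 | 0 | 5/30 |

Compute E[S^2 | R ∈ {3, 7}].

P(R ∈ {3, 7}) = 2/3.
Σ S^2·P over the event = 0·(4/30) + 1·(2/30) + 9·(5/30) + 0·(1/30) + 1·(3/30) + 9·(5/30) = 19/6.
E[S^2 | R ∈ {3, 7}] = (19/6) / (2/3) = 19/4.

19/4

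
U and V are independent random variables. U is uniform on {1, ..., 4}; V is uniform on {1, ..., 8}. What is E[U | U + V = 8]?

Outcomes with U + V = 8: (1,7), (2,6), (3,5), (4,4), each with probability 1/32.
E[U | U + V = 8] = (1 + 2 + 3 + 4) / 4 = 5/2.

5/2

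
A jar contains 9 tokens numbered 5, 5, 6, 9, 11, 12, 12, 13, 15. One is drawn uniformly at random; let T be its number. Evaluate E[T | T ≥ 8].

12

P(T ≥ 8) = 2/3.
Σ over the event: 9·1/9 + 11·1/9 + 12·2/9 + 13·1/9 + 15·1/9 = 8.
E[T | T ≥ 8] = (8) / (2/3) = 12.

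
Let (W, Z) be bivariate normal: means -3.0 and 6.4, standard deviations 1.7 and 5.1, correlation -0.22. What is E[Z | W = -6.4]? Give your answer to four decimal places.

8.6440

The regression of Z on W has slope ρ·σ_Z/σ_W and passes through (μ_W, μ_Z).
E[Z | W=-6.4] = 6.4 + (-0.22)·(5.1/1.7)·(-6.4 − (-3.0)) = 6.4 + (-0.66)·(-3.4) = 8.6440.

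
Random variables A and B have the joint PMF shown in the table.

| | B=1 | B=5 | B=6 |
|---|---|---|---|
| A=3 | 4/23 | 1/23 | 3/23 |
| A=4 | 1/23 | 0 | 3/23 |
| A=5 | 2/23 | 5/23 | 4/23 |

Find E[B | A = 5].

51/11

P(A = 5) = 11/23.
Summing B·P(A=x,B=y) over the conditioning event gives 51/23.
E[B | A = 5] = (51/23) / (11/23) = 51/11.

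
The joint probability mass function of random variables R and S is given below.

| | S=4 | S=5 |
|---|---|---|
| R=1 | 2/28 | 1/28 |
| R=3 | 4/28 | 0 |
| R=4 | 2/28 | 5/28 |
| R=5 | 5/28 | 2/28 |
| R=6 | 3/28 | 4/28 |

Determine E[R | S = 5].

P(S = 5) = 3/7.
Summing R·P(R=x,S=y) over the conditioning event gives 55/28.
E[R | S = 5] = (55/28) / (3/7) = 55/12.

55/12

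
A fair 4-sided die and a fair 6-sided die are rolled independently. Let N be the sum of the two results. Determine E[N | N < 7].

32/7

P(N < 7) = 7/12.
Σ over the event: 2·1/24 + 3·1/12 + 4·1/8 + 5·1/6 + 6·1/6 = 8/3.
E[N | N < 7] = (8/3) / (7/12) = 32/7.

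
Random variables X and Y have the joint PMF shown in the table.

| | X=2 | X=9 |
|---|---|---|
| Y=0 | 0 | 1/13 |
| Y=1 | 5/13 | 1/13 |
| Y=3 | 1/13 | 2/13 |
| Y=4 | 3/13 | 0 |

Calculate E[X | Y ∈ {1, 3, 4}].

15/4

P(Y ∈ {1, 3, 4}) = 12/13.
Σ X·P over the event = 2·(5/13) + 2·(1/13) + 2·(3/13) + 9·(1/13) + 9·(2/13) = 45/13.
E[X | Y ∈ {1, 3, 4}] = (45/13) / (12/13) = 15/4.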